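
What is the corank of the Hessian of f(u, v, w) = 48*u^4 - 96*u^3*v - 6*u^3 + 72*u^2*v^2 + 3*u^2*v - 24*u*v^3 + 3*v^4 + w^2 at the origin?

2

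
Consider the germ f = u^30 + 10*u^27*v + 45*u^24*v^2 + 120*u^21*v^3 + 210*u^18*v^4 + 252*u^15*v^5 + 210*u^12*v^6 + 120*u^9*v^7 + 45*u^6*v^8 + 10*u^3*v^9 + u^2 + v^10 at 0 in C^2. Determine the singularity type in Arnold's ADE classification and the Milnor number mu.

Type A9, Milnor number mu = 9.

The Hessian of f at 0 is [[2, 0], [0, 0]] with rank 1, so corank 1. A Groebner basis of the Jacobian ideal J(f) in C{u,v} is {v^9, u}; counting standard monomials gives mu = 9. Corank 1: A-series; mu = 9 gives A_9.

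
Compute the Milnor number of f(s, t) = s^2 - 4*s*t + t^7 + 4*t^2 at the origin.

6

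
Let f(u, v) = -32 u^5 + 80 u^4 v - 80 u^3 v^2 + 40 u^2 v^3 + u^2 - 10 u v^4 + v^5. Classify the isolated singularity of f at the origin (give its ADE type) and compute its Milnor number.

Type A_4, Milnor number mu = 4.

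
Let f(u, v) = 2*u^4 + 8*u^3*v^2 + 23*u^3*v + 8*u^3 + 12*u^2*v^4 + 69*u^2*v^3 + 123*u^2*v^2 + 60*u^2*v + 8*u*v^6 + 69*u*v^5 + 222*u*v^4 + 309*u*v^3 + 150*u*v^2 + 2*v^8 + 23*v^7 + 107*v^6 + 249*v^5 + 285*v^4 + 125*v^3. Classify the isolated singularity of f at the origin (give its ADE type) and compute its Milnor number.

Type E_7, Milnor number mu = 7.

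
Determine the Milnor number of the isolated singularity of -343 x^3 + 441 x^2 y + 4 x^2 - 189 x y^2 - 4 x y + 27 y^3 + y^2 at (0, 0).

The Hessian of f at 0 has rank 1. Corank 1: A-series; mu = 2 gives A_2.

2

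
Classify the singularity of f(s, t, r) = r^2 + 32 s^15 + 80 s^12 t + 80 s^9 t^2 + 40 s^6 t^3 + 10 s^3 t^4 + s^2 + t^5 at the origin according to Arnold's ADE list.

A4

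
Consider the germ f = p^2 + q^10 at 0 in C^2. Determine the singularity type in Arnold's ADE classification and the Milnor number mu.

Type A9, Milnor number mu = 9.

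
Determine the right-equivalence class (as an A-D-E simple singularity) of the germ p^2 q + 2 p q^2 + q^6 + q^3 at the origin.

D7

The Hessian of f at 0 has rank 0. Corank 2; j^3 = q*(p + q)^2 has shape L^2 M (L != M), so D-series; mu = 7 gives D_7.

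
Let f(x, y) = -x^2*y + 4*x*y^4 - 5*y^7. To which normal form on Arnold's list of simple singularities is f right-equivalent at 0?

D_8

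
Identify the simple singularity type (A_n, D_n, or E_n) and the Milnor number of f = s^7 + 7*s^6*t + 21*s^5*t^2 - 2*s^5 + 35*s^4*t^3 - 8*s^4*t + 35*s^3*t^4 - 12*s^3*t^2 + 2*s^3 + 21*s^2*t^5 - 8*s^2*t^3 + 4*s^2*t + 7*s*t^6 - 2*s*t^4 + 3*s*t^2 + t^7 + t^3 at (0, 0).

Type D_4, Milnor number mu = 4.

The Hessian of f at 0 has rank 0. Corank 2; j^3 = (s + t)*(2*s^2 + 2*s*t + t^2) splits into three distinct lines over C (the quadratic factor has nonzero discriminant), so D_4.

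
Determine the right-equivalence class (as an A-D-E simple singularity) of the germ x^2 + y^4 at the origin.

A3

The Hessian of f at 0 is [[2, 0], [0, 0]] with rank 1, so corank 1. A Groebner basis of the Jacobian ideal J(f) in C{x,y} is {y^3, x}; counting standard monomials gives mu = 3. Corank 1: A-series; mu = 3 gives A_3.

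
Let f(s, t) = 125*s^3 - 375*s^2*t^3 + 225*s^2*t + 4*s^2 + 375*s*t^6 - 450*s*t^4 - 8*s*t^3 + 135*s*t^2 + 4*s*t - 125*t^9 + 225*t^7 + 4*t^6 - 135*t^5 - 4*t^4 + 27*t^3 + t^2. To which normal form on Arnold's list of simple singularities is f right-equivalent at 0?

The Hessian of f at 0 has rank 1. Corank 1: A-series; mu = 2 gives A_2.

A_2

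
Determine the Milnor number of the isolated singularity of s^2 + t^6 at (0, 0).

The Hessian of f at 0 has rank 1. Corank 1: A-series; mu = 5 gives A_5.

5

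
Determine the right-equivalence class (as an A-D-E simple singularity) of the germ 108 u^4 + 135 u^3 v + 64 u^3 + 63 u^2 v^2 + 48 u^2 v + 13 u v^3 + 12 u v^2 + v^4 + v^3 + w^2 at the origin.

E7

The Hessian of f at 0 has rank 1. Corank 2; j^3 = (4*u + v)^3 is a perfect cube, so E-series; the 4-jet and mu = 7 give E_7.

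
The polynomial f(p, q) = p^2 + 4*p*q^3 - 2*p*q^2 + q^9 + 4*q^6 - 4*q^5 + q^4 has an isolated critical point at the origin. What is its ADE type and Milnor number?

The Hessian of f at 0 has rank 1. Corank 1: A-series; mu = 8 gives A_8.

Type A8, Milnor number mu = 8.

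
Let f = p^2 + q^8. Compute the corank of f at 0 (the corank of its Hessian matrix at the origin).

1

Hessian at 0 has rank 1.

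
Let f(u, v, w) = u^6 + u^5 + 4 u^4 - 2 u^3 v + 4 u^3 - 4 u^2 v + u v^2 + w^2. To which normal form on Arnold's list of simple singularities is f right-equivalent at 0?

The Hessian of f at 0 has rank 1. Corank 2; j^3 = u*(2*u - v)^2 has shape L^2 M (L != M), so D-series; mu = 7 gives D_7.

D7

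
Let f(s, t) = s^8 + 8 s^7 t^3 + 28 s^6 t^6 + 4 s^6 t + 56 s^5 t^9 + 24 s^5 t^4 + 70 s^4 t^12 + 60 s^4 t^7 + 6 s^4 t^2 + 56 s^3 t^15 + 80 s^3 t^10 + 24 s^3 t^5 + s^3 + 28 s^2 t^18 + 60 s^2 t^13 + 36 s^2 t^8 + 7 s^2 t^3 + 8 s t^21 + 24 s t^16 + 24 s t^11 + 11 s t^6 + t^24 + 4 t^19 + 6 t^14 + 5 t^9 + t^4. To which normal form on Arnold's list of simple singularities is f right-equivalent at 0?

E_6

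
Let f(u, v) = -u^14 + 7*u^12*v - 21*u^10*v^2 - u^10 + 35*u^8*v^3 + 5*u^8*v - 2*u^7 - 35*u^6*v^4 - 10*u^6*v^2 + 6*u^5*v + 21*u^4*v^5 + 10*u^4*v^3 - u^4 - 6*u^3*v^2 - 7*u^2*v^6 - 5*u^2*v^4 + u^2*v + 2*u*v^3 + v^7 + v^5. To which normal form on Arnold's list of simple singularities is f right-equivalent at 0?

D8

The Hessian of f at 0 is [[0, 0], [0, 0]] with rank 0, so corank 2. A Groebner basis of the Jacobian ideal J(f) in C{u,v} is {-u^2 - 7*u*v/2 + v^4 - 7*v^3/2, u^3 + u*v/2 + v^3/2, u^2 + u*v^2 + 7*u*v/2 + 7*v^3/2}; counting standard monomials gives mu = 8. Corank 2; j^3 = u^2*v has shape L^2 M (L != M), so D-series; mu = 8 gives D_8.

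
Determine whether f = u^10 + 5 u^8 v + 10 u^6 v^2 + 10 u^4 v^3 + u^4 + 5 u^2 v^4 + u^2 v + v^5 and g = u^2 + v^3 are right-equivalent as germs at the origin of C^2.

The Hessian of f at 0 is [[0, 0], [0, 0]] with rank 0, so corank 2. A Groebner basis of the Jacobian ideal J(f) in C{u,v} is {u^2/5 + v^4, u^3, u*v}; counting standard monomials gives mu = 6. Corank 2; j^3 = u^2*v has shape L^2 M (L != M), so D-series; mu = 6 gives D_6. The Hessian of g at 0 is [[2, 0], [0, 0]] with rank 1, so corank 1. A Groebner basis of the Jacobian ideal J(g) in C{u,v} is {v^2, u}; counting standard monomials gives mu = 2. Corank 1: A-series; mu = 2 gives A_2. f is D_6 but g is A_2, hence not right-equivalent.

No.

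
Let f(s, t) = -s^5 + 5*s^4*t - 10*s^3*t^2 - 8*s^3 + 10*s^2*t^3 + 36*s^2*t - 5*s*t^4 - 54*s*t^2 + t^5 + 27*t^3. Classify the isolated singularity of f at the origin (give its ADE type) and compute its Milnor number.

Type E8, Milnor number mu = 8.

The Hessian of f at 0 is [[0, 0], [0, 0]] with rank 0, so corank 2. A Groebner basis of the Jacobian ideal J(f) in C{s,t} is {t^5, s*t^3 - 11*t^4/8, s^2 - 3*s*t + 9*t^2/4}; counting standard monomials gives mu = 8. Corank 2; j^3 = -(2*s - 3*t)^3 is a perfect cube, so E-series; the 5-jet and mu = 8 give E_8.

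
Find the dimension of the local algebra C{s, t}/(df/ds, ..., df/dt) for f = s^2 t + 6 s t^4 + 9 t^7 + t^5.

6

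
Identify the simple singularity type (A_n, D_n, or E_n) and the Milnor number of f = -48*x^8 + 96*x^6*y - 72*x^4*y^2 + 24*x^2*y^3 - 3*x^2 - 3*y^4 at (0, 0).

The Hessian of f at 0 is [[-6, 0], [0, 0]] with rank 1, so corank 1. A Groebner basis of the Jacobian ideal J(f) in C{x,y} is {y^3, x}; counting standard monomials gives mu = 3. Corank 1: A-series; mu = 3 gives A_3.

Type A3, Milnor number mu = 3.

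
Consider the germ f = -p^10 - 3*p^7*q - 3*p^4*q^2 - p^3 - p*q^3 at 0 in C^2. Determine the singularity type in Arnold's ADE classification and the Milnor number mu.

Type E_7, Milnor number mu = 7.

The Hessian of f at 0 is [[0, 0], [0, 0]] with rank 0, so corank 2. A Groebner basis of the Jacobian ideal J(f) in C{p,q} is {p^3, p*q^2, 3*p^2 + q^3}; counting standard monomials gives mu = 7. Corank 2; j^3 = -p^3 is a perfect cube, so E-series; the 4-jet and mu = 7 give E_7.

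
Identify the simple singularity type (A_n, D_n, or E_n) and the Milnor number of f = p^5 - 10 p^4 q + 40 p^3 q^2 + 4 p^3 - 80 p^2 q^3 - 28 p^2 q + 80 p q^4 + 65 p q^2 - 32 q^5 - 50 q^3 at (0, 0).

The Hessian of f at 0 has rank 0. Corank 2; j^3 = (p - 2*q)*(2*p - 5*q)^2 has shape L^2 M (L != M), so D-series; mu = 6 gives D_6.

Type D_6, Milnor number mu = 6.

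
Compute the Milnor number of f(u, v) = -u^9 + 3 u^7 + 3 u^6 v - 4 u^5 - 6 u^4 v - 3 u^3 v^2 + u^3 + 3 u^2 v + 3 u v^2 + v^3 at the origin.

8

The Hessian of f at 0 has rank 0. Corank 2; j^3 = (u + v)^3 is a perfect cube, so E-series; the 5-jet and mu = 8 give E_8.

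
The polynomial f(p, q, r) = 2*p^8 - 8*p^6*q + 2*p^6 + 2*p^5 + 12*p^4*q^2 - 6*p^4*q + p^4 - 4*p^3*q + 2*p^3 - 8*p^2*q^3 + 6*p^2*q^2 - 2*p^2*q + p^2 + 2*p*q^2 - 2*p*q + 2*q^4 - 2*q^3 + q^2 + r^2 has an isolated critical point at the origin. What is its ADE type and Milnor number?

Type A_{3}, Milnor number mu = 3.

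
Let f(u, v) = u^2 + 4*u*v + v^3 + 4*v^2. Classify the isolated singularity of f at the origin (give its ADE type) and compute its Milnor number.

The Hessian of f at 0 has rank 1. Corank 1: A-series; mu = 2 gives A_2.

Type A_{2}, Milnor number mu = 2.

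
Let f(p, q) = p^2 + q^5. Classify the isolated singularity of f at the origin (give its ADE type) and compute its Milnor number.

Type A_{4}, Milnor number mu = 4.

The Hessian of f at 0 has rank 1. Corank 1: A-series; mu = 4 gives A_4.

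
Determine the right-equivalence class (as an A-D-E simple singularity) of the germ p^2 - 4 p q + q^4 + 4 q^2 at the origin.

A_{3}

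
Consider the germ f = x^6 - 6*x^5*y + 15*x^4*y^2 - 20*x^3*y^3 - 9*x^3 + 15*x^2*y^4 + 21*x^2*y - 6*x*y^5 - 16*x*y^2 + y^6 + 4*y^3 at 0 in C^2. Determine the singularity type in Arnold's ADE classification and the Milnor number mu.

Type D_{7}, Milnor number mu = 7.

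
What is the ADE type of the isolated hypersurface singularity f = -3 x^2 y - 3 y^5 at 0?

D_6

The Hessian of f at 0 is [[0, 0], [0, 0]] with rank 0, so corank 2. A Groebner basis of the Jacobian ideal J(f) in C{x,y} is {x^2/5 + y^4, x^3, x*y}; counting standard monomials gives mu = 6. Corank 2; j^3 = -3*x^2*y has shape L^2 M (L != M), so D-series; mu = 6 gives D_6.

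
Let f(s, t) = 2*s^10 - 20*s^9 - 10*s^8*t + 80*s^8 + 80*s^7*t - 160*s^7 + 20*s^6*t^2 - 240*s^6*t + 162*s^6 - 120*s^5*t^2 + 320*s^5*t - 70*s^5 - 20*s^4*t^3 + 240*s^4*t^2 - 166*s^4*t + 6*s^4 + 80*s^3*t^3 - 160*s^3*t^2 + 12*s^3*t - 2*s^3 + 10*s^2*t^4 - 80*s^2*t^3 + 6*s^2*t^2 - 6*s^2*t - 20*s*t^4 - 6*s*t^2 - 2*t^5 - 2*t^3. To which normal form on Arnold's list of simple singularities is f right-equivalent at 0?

E_8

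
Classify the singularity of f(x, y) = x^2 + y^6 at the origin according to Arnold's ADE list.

The Hessian of f at 0 is [[2, 0], [0, 0]] with rank 1, so corank 1. A Groebner basis of the Jacobian ideal J(f) in C{x,y} is {y^5, x}; counting standard monomials gives mu = 5. Corank 1: A-series; mu = 5 gives A_5.

A5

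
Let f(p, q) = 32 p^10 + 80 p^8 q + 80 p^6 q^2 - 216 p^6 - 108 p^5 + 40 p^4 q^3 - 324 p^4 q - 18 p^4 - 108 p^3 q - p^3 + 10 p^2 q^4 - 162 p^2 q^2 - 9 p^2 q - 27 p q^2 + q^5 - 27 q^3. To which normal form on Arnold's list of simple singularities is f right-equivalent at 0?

The Hessian of f at 0 has rank 0. Corank 2; j^3 = -(p + 3*q)^3 is a perfect cube, so E-series; the 5-jet and mu = 8 give E_8.

E_8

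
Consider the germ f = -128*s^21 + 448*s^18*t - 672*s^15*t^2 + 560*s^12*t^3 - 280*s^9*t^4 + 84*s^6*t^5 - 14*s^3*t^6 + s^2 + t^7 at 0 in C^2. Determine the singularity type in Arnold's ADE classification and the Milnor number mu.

The Hessian of f at 0 has rank 1. Corank 1: A-series; mu = 6 gives A_6.

Type A_6, Milnor number mu = 6.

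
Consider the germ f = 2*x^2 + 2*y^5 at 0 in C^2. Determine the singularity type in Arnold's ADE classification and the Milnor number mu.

Type A4, Milnor number mu = 4.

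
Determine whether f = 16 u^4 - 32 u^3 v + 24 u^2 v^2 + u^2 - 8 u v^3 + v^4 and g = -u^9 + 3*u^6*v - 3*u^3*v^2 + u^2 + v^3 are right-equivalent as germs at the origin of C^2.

The Hessian of f at 0 has rank 1. Corank 1: A-series; mu = 3 gives A_3. The Hessian of g at 0 has rank 1. Corank 1: A-series; mu = 2 gives A_2. f is A_3 but g is A_2, hence not right-equivalent.

No.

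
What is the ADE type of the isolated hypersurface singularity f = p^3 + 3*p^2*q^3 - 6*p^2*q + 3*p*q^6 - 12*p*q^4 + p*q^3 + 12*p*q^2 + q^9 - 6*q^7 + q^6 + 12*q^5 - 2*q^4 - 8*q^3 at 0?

E_7

The Hessian of f at 0 has rank 0. Corank 2; j^3 = (p - 2*q)^3 is a perfect cube, so E-series; the 4-jet and mu = 7 give E_7.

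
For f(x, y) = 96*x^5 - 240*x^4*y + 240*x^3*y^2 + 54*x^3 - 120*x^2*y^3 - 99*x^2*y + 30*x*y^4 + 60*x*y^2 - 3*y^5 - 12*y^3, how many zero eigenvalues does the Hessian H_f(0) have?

The Hessian at 0 is [[0, 0], [0, 0]] of rank 0; hence corank 2.

2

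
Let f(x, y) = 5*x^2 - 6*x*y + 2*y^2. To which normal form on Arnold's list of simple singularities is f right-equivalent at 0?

The Hessian of f at 0 is [[10, -6], [-6, 4]] with rank 2, so corank 0. A Groebner basis of the Jacobian ideal J(f) in C{x,y} is {x, y}; counting standard monomials gives mu = 1. Corank 0: nondegenerate Morse point, so A_1.

A_{1}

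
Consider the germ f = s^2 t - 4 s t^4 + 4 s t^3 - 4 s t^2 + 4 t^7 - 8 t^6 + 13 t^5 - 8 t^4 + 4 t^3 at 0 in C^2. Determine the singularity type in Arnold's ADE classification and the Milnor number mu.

Type D_{6}, Milnor number mu = 6.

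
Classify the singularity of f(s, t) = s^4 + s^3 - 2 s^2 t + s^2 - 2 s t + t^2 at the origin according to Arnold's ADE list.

A_2

The Hessian of f at 0 has rank 1. Corank 1: A-series; mu = 2 gives A_2.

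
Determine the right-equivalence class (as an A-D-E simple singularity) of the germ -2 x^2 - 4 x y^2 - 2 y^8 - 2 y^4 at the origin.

A7

The Hessian of f at 0 has rank 1. Corank 1: A-series; mu = 7 gives A_7.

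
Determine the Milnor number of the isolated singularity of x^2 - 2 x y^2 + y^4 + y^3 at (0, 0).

2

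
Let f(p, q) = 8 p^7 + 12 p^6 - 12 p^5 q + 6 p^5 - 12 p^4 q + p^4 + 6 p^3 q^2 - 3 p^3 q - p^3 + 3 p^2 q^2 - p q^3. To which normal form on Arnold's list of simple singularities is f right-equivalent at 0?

The Hessian of f at 0 has rank 0. Corank 2; j^3 = -p^3 is a perfect cube, so E-series; the 4-jet and mu = 7 give E_7.

E_{7}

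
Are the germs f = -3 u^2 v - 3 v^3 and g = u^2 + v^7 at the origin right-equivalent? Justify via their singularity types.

No.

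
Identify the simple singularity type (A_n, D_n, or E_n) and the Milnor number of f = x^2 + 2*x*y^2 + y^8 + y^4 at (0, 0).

Type A7, Milnor number mu = 7.

The Hessian of f at 0 has rank 1. Corank 1: A-series; mu = 7 gives A_7.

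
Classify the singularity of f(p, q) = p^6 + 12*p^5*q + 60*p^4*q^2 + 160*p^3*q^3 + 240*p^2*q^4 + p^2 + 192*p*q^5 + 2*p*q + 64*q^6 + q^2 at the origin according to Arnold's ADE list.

The Hessian of f at 0 has rank 1. Corank 1: A-series; mu = 5 gives A_5.

A5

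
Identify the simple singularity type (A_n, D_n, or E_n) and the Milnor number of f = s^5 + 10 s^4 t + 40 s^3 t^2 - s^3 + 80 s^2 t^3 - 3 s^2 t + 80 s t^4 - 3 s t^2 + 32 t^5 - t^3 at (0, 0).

Type E_8, Milnor number mu = 8.

The Hessian of f at 0 has rank 0. Corank 2; j^3 = -(s + t)^3 is a perfect cube, so E-series; the 5-jet and mu = 8 give E_8.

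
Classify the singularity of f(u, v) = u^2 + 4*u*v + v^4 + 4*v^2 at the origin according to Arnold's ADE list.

A3

The Hessian of f at 0 has rank 1. Corank 1: A-series; mu = 3 gives A_3.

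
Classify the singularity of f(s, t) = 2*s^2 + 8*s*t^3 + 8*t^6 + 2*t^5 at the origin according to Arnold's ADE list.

A_{4}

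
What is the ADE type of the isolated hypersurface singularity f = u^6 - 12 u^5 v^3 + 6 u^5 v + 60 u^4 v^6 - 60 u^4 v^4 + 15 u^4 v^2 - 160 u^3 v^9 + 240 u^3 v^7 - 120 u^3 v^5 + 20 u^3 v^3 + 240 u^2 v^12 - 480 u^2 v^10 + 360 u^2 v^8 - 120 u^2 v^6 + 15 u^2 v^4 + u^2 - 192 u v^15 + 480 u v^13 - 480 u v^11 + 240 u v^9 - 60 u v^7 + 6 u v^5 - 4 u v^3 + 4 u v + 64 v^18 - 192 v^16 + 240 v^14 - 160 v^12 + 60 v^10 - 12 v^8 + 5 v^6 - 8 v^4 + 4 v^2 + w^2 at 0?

A5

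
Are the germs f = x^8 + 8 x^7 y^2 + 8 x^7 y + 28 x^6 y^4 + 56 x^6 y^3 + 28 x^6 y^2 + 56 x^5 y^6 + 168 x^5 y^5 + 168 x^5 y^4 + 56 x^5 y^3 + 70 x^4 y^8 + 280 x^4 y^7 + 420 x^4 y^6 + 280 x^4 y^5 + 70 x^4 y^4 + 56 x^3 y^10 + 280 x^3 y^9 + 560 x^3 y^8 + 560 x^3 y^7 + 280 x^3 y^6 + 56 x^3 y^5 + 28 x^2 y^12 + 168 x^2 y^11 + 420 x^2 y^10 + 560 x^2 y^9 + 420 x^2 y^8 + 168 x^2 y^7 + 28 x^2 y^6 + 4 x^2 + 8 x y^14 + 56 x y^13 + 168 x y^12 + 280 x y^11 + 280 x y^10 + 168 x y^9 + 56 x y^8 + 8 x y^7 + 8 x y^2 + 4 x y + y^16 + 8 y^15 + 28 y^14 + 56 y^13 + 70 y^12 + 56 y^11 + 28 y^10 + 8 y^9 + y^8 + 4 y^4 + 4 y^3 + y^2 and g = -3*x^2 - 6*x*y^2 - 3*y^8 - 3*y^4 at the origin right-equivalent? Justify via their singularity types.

The Hessian of f at 0 has rank 1. Corank 1: A-series; mu = 7 gives A_7. The Hessian of g at 0 has rank 1. Corank 1: A-series; mu = 7 gives A_7. Both have type A_7, hence right-equivalent.

Yes.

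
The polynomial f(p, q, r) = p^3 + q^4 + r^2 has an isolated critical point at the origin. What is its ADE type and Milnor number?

Type E6, Milnor number mu = 6.

The Hessian of f at 0 has rank 1. Corank 2; j^3 = p^3 is a perfect cube, so E-series; the 4-jet and mu = 6 give E_6.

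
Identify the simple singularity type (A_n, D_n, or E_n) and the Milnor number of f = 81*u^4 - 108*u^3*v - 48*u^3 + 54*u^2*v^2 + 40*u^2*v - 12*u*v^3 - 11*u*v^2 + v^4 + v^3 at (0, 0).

Type D5, Milnor number mu = 5.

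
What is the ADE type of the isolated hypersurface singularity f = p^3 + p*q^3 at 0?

E7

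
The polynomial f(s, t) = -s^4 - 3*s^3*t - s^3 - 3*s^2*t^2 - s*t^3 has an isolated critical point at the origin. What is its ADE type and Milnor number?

The Hessian of f at 0 is [[0, 0], [0, 0]] with rank 0, so corank 2. A Groebner basis of the Jacobian ideal J(f) in C{s,t} is {3*s^2 + t^4 + t^3, s^3, s^2*t - s^2 - t^3/3, 2*s^2 + s*t^2 + 2*t^3/3}; counting standard monomials gives mu = 7. Corank 2; j^3 = -s^3 is a perfect cube, so E-series; the 4-jet and mu = 7 give E_7.

Type E7, Milnor number mu = 7.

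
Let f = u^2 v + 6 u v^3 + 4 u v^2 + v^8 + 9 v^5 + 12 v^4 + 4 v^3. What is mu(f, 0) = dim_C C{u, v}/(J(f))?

9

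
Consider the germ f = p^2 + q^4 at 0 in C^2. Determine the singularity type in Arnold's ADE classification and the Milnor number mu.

Type A_{3}, Milnor number mu = 3.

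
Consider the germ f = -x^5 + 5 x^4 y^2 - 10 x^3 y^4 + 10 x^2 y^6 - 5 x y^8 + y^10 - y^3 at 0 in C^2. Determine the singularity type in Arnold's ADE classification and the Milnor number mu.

The Hessian of f at 0 has rank 0. Corank 2; j^3 = -y^3 is a perfect cube, so E-series; the 5-jet and mu = 8 give E_8.

Type E_8, Milnor number mu = 8.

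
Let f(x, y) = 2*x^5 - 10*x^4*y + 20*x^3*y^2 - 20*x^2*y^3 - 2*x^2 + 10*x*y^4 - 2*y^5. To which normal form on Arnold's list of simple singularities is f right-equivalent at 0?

A_4

The Hessian of f at 0 is [[-4, 0], [0, 0]] with rank 1, so corank 1. A Groebner basis of the Jacobian ideal J(f) in C{x,y} is {y^4, x}; counting standard monomials gives mu = 4. Corank 1: A-series; mu = 4 gives A_4.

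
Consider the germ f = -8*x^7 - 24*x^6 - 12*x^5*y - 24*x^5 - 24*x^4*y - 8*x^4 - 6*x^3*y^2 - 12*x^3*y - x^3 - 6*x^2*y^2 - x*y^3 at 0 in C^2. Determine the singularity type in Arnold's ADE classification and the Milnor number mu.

The Hessian of f at 0 has rank 0. Corank 2; j^3 = -x^3 is a perfect cube, so E-series; the 4-jet and mu = 7 give E_7.

Type E_7, Milnor number mu = 7.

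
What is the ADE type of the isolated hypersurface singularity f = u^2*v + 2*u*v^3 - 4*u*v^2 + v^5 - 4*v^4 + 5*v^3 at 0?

D_4

The Hessian of f at 0 is [[0, 0], [0, 0]] with rank 0, so corank 2. A Groebner basis of the Jacobian ideal J(f) in C{u,v} is {v^3, u^2 - v^2, u*v - 2*v^2}; counting standard monomials gives mu = 4. Corank 2; j^3 = v*(u^2 - 4*u*v + 5*v^2) splits into three distinct lines over C (the quadratic factor has nonzero discriminant), so D_4.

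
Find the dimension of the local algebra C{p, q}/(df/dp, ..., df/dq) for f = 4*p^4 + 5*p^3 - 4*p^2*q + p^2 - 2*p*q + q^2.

The Hessian of f at 0 has rank 1. Corank 1: A-series; mu = 2 gives A_2.

2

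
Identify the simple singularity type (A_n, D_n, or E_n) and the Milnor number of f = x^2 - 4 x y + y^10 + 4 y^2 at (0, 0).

Type A9, Milnor number mu = 9.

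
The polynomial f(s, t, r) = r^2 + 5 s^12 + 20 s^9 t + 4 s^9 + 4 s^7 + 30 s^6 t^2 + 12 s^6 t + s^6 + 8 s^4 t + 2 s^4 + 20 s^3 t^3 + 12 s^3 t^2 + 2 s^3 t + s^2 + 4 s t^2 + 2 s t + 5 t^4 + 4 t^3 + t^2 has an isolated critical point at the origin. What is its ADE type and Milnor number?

Type A_{3}, Milnor number mu = 3.

The Hessian of f at 0 is [[2, 2, 0], [2, 2, 0], [0, 0, 2]] with rank 2, so corank 1. A Groebner basis of the Jacobian ideal J(f) in C{s,t,r} is {s^2 + s/2 + t/2, s*t - s/2 - t/2, s/2 + t^2 + t/2, r}; counting standard monomials gives mu = 3. Corank 1: A-series; mu = 3 gives A_3.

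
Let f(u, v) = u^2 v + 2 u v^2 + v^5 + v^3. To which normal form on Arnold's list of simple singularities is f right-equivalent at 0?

The Hessian of f at 0 is [[0, 0], [0, 0]] with rank 0, so corank 2. A Groebner basis of the Jacobian ideal J(f) in C{u,v} is {u^2/5 + v^4 - v^2/5, u^3 + v^3, u*v + v^2}; counting standard monomials gives mu = 6. Corank 2; j^3 = v*(u + v)^2 has shape L^2 M (L != M), so D-series; mu = 6 gives D_6.

D6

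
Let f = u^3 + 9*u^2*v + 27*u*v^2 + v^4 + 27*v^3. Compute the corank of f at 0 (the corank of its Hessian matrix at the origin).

2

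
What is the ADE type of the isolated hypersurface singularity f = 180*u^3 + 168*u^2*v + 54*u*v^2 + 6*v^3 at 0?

D_4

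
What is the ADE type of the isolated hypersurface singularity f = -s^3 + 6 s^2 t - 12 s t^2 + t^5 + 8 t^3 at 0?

E8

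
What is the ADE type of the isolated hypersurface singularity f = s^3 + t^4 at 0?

E6

The Hessian of f at 0 is [[0, 0], [0, 0]] with rank 0, so corank 2. A Groebner basis of the Jacobian ideal J(f) in C{s,t} is {t^3, s^2}; counting standard monomials gives mu = 6. Corank 2; j^3 = s^3 is a perfect cube, so E-series; the 4-jet and mu = 6 give E_6.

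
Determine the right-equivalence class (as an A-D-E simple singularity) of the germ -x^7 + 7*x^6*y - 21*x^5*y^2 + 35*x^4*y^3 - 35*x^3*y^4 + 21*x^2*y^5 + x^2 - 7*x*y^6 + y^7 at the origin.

A6

The Hessian of f at 0 is [[2, 0], [0, 0]] with rank 1, so corank 1. A Groebner basis of the Jacobian ideal J(f) in C{x,y} is {y^6, x}; counting standard monomials gives mu = 6. Corank 1: A-series; mu = 6 gives A_6.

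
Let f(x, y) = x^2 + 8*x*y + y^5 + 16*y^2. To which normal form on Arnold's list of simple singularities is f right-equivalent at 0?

The Hessian of f at 0 has rank 1. Corank 1: A-series; mu = 4 gives A_4.

A4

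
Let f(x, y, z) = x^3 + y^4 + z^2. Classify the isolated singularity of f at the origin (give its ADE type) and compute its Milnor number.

The Hessian of f at 0 has rank 1. Corank 2; j^3 = x^3 is a perfect cube, so E-series; the 4-jet and mu = 6 give E_6.

Type E_6, Milnor number mu = 6.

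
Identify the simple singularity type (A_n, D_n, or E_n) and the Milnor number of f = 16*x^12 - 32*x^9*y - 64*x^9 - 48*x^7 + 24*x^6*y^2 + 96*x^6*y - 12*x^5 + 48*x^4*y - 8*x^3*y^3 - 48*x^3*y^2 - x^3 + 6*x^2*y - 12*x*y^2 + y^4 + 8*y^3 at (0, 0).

Type E6, Milnor number mu = 6.

The Hessian of f at 0 has rank 0. Corank 2; j^3 = -(x - 2*y)^3 is a perfect cube, so E-series; the 4-jet and mu = 6 give E_6.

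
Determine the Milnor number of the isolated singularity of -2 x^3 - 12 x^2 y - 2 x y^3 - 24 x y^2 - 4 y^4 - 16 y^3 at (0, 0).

The Hessian of f at 0 has rank 0. Corank 2; j^3 = -2*(x + 2*y)^3 is a perfect cube, so E-series; the 4-jet and mu = 7 give E_7.

7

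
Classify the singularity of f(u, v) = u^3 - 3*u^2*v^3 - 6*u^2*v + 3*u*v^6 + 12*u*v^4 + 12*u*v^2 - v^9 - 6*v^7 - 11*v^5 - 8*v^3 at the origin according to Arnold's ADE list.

E_8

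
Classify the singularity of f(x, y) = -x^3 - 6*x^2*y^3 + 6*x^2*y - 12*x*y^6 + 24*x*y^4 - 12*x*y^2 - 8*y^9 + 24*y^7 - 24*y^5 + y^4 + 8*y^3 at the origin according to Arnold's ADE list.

E6

The Hessian of f at 0 has rank 0. Corank 2; j^3 = -(x - 2*y)^3 is a perfect cube, so E-series; the 4-jet and mu = 6 give E_6.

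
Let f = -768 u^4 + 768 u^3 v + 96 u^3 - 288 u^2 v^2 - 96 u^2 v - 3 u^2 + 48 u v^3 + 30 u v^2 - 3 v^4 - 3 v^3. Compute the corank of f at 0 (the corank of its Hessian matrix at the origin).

The Hessian at 0 is [[-6, 0], [0, 0]] of rank 1; hence corank 1.

1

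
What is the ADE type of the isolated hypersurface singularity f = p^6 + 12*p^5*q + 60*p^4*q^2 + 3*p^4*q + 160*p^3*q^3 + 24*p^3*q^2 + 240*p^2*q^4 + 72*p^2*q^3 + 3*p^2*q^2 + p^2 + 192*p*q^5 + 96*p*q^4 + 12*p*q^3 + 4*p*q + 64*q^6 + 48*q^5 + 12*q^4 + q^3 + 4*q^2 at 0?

The Hessian of f at 0 is [[2, 4], [4, 8]] with rank 1, so corank 1. A Groebner basis of the Jacobian ideal J(f) in C{p,q} is {q^2, p + 2*q}; counting standard monomials gives mu = 2. Corank 1: A-series; mu = 2 gives A_2.

A2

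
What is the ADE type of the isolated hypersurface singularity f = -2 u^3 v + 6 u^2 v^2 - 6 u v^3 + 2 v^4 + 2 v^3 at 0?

The Hessian of f at 0 has rank 0. Corank 2; j^3 = 2*v^3 is a perfect cube, so E-series; the 4-jet and mu = 7 give E_7.

E7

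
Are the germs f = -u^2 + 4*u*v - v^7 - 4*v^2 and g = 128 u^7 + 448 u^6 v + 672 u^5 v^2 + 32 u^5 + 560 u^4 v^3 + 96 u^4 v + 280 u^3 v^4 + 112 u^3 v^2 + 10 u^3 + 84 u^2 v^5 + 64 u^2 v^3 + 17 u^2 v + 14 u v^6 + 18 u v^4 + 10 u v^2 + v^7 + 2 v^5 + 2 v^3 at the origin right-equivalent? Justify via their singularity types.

The Hessian of f at 0 has rank 1. Corank 1: A-series; mu = 6 gives A_6. The Hessian of g at 0 has rank 0. Corank 2; j^3 = (2*u + v)*(5*u^2 + 6*u*v + 2*v^2) splits into three distinct lines over C (the quadratic factor has nonzero discriminant), so D_4. f is A_6 but g is D_4, hence not right-equivalent.

No.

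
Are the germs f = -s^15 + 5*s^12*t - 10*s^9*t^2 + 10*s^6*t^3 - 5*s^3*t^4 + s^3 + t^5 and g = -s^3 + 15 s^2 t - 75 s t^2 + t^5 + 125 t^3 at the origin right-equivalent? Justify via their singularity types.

Yes.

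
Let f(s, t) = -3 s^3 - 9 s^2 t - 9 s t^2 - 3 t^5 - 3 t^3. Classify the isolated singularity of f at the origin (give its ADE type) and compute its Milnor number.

Type E_{8}, Milnor number mu = 8.

The Hessian of f at 0 is [[0, 0], [0, 0]] with rank 0, so corank 2. A Groebner basis of the Jacobian ideal J(f) in C{s,t} is {t^4, s^2 + 2*s*t + t^2}; counting standard monomials gives mu = 8. Corank 2; j^3 = -3*(s + t)^3 is a perfect cube, so E-series; the 5-jet and mu = 8 give E_8.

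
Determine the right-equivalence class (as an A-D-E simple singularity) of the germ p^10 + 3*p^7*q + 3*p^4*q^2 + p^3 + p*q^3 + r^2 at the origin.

E_{7}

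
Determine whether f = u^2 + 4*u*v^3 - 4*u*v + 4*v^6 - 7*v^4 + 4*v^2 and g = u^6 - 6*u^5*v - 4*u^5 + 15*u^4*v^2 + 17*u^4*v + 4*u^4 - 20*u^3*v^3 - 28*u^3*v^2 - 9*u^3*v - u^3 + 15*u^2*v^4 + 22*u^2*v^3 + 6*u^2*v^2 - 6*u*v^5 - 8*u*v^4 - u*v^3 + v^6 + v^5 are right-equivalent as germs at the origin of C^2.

No.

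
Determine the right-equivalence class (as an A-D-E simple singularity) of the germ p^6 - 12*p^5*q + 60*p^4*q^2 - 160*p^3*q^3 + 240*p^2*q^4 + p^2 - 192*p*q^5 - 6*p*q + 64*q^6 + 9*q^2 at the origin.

The Hessian of f at 0 is [[2, -6], [-6, 18]] with rank 1, so corank 1. A Groebner basis of the Jacobian ideal J(f) in C{p,q} is {q^5, p - 3*q}; counting standard monomials gives mu = 5. Corank 1: A-series; mu = 5 gives A_5.

A_{5}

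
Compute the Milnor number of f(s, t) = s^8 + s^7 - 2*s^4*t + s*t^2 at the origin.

9

The Hessian of f at 0 is [[0, 0], [0, 0]] with rank 0, so corank 2. A Groebner basis of the Jacobian ideal J(f) in C{s,t} is {s^4 - s*t, s^3*t - 8*s*t^2 - t^2, s^2*t^2, t^3}; counting standard monomials gives mu = 9. Corank 2; j^3 = s*t^2 has shape L^2 M (L != M), so D-series; mu = 9 gives D_9.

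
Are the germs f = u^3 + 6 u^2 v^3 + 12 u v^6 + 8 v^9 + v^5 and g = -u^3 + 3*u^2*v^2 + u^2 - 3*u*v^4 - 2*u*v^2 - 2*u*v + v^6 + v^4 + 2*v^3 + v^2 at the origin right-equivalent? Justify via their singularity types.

No.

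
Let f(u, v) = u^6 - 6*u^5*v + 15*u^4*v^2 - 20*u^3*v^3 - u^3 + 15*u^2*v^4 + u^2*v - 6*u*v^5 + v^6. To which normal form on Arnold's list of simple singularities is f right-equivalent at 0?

D7

The Hessian of f at 0 has rank 0. Corank 2; j^3 = -u^2*(u - v) has shape L^2 M (L != M), so D-series; mu = 7 gives D_7.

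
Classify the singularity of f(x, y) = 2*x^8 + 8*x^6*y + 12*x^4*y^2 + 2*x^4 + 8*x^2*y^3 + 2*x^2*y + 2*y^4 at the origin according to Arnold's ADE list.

D_{5}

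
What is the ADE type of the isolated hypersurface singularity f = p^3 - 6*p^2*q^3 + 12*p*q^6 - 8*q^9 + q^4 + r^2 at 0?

E6

The Hessian of f at 0 has rank 1. Corank 2; j^3 = p^3 is a perfect cube, so E-series; the 4-jet and mu = 6 give E_6.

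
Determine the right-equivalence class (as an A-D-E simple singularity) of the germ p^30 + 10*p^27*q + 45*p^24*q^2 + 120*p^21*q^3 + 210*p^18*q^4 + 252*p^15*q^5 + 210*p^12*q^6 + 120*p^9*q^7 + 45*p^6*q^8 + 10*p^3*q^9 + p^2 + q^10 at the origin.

The Hessian of f at 0 has rank 1. Corank 1: A-series; mu = 9 gives A_9.

A_{9}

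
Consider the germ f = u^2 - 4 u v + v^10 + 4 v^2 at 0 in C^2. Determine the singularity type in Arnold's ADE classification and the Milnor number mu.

Type A9, Milnor number mu = 9.

The Hessian of f at 0 is [[2, -4], [-4, 8]] with rank 1, so corank 1. A Groebner basis of the Jacobian ideal J(f) in C{u,v} is {v^9, u - 2*v}; counting standard monomials gives mu = 9. Corank 1: A-series; mu = 9 gives A_9.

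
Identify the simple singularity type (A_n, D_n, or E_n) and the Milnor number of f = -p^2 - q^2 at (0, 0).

Type A1, Milnor number mu = 1.

The Hessian of f at 0 is [[-2, 0], [0, -2]] with rank 2, so corank 0. A Groebner basis of the Jacobian ideal J(f) in C{p,q} is {p, q}; counting standard monomials gives mu = 1. Corank 0: nondegenerate Morse point, so A_1.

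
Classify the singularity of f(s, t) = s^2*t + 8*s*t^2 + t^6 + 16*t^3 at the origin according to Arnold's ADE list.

D_{7}

The Hessian of f at 0 has rank 0. Corank 2; j^3 = t*(s + 4*t)^2 has shape L^2 M (L != M), so D-series; mu = 7 gives D_7.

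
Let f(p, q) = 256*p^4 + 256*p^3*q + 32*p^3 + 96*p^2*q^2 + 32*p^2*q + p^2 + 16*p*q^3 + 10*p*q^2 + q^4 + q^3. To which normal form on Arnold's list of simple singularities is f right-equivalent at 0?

A_2

The Hessian of f at 0 has rank 1. Corank 1: A-series; mu = 2 gives A_2.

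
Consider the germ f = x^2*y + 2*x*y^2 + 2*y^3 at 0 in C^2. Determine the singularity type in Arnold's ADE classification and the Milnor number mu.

Type D_4, Milnor number mu = 4.

The Hessian of f at 0 has rank 0. Corank 2; j^3 = y*(x^2 + 2*x*y + 2*y^2) splits into three distinct lines over C (the quadratic factor has nonzero discriminant), so D_4.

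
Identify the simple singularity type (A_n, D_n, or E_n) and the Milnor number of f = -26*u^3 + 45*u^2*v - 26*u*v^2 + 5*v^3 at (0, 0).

Type D4, Milnor number mu = 4.

The Hessian of f at 0 is [[0, 0], [0, 0]] with rank 0, so corank 2. A Groebner basis of the Jacobian ideal J(f) in C{u,v} is {v^3, u^2 + v^2/3, u*v}; counting standard monomials gives mu = 4. Corank 2; j^3 = -(2*u - v)*(13*u^2 - 16*u*v + 5*v^2) splits into three distinct lines over C (the quadratic factor has nonzero discriminant), so D_4.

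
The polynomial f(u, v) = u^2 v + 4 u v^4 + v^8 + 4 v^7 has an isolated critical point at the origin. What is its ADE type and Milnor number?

The Hessian of f at 0 has rank 0. Corank 2; j^3 = u^2*v has shape L^2 M (L != M), so D-series; mu = 9 gives D_9.

Type D_9, Milnor number mu = 9.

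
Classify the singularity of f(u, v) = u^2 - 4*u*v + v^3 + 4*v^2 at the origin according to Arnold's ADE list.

A_{2}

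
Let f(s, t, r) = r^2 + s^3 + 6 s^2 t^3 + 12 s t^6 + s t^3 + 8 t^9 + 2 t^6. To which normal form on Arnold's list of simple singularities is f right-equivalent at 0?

E7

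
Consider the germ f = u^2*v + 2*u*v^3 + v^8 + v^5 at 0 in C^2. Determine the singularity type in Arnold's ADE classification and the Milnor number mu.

Type D9, Milnor number mu = 9.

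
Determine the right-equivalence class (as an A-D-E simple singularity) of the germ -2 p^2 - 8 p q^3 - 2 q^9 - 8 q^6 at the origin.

A_8

The Hessian of f at 0 has rank 1. Corank 1: A-series; mu = 8 gives A_8.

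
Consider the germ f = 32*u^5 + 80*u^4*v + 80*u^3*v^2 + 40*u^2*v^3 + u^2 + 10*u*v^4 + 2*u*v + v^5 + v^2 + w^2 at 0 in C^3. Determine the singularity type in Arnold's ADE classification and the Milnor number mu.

Type A_4, Milnor number mu = 4.

The Hessian of f at 0 has rank 2. Corank 1: A-series; mu = 4 gives A_4.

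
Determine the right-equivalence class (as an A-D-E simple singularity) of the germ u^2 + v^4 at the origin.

A3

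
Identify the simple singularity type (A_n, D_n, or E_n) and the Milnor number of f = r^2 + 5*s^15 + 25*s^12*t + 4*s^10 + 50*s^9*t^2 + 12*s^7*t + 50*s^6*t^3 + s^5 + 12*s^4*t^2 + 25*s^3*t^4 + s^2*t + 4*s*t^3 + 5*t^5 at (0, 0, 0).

Type D_{6}, Milnor number mu = 6.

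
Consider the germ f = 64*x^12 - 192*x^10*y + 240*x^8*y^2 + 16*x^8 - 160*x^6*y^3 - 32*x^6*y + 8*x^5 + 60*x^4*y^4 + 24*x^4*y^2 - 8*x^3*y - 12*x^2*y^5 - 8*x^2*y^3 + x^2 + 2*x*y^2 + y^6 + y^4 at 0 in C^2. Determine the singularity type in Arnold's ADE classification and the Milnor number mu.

Type A_5, Milnor number mu = 5.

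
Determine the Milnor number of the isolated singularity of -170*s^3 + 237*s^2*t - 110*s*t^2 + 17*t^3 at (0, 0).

4

The Hessian of f at 0 is [[0, 0], [0, 0]] with rank 0, so corank 2. A Groebner basis of the Jacobian ideal J(f) in C{s,t} is {t^3, s^2 - 13*t^2/69, s*t - 10*t^2/23}; counting standard monomials gives mu = 4. Corank 2; j^3 = -(2*s - t)*(85*s^2 - 76*s*t + 17*t^2) splits into three distinct lines over C (the quadratic factor has nonzero discriminant), so D_4.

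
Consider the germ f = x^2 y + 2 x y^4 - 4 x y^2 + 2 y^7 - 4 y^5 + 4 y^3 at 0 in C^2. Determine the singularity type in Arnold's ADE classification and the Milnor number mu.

Type D_8, Milnor number mu = 8.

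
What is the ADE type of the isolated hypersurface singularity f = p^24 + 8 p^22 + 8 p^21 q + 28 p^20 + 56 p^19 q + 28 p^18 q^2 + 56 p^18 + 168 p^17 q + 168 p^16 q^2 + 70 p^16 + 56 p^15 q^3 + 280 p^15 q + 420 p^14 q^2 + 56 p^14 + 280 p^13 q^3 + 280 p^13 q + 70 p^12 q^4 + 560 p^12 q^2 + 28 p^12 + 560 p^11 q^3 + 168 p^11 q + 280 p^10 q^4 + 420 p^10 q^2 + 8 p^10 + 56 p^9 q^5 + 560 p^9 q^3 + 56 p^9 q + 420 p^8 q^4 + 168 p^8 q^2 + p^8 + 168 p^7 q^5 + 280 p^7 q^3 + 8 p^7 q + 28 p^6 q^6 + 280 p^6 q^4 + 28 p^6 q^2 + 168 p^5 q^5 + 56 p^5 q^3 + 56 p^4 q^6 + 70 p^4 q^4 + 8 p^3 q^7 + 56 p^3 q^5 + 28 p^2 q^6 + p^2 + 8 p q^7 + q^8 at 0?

A7

The Hessian of f at 0 has rank 1. Corank 1: A-series; mu = 7 gives A_7.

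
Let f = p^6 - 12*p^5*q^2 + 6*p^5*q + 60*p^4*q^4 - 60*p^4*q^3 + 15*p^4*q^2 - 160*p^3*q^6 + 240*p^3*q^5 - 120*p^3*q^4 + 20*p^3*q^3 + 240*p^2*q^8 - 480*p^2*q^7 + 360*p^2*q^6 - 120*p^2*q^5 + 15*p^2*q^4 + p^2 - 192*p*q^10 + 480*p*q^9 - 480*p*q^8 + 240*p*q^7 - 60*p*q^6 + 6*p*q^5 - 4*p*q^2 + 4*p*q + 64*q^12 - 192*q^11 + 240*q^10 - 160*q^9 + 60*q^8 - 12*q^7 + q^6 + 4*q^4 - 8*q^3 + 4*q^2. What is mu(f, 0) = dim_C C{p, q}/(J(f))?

5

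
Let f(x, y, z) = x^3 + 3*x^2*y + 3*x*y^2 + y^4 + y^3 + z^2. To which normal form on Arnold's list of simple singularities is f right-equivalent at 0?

The Hessian of f at 0 has rank 1. Corank 2; j^3 = (x + y)^3 is a perfect cube, so E-series; the 4-jet and mu = 6 give E_6.

E6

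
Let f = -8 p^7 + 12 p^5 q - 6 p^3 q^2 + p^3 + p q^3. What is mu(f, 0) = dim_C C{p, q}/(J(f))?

The Hessian of f at 0 has rank 0. Corank 2; j^3 = p^3 is a perfect cube, so E-series; the 4-jet and mu = 7 give E_7.

7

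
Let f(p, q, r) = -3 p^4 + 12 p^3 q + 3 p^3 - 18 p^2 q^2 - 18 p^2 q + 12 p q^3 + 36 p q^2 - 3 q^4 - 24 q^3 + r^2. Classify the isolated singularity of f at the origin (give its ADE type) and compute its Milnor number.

Type E_6, Milnor number mu = 6.

The Hessian of f at 0 is [[0, 0, 0], [0, 0, 0], [0, 0, 2]] with rank 1, so corank 2. A Groebner basis of the Jacobian ideal J(f) in C{p,q,r} is {q^4, p*q^2 - 5*q^3/3, p^2 - 4*p*q + 4*q^2, r}; counting standard monomials gives mu = 6. Corank 2; j^3 = 3*(p - 2*q)^3 is a perfect cube, so E-series; the 4-jet and mu = 6 give E_6.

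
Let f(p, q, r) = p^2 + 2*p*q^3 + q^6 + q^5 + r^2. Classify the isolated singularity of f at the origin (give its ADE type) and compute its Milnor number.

Type A_{4}, Milnor number mu = 4.

The Hessian of f at 0 is [[2, 0, 0], [0, 0, 0], [0, 0, 2]] with rank 2, so corank 1. A Groebner basis of the Jacobian ideal J(f) in C{p,q,r} is {p + q^3, p^2, p*q, r}; counting standard monomials gives mu = 4. Corank 1: A-series; mu = 4 gives A_4.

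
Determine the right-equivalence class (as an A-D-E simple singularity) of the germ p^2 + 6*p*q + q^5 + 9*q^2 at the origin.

The Hessian of f at 0 has rank 1. Corank 1: A-series; mu = 4 gives A_4.

A_4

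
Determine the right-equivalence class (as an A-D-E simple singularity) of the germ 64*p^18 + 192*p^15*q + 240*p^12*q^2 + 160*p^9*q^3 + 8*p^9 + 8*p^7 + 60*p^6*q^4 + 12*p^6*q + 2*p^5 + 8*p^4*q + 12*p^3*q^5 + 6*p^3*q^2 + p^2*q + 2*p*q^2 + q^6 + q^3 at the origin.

D_7

The Hessian of f at 0 has rank 0. Corank 2; j^3 = q*(p + q)^2 has shape L^2 M (L != M), so D-series; mu = 7 gives D_7.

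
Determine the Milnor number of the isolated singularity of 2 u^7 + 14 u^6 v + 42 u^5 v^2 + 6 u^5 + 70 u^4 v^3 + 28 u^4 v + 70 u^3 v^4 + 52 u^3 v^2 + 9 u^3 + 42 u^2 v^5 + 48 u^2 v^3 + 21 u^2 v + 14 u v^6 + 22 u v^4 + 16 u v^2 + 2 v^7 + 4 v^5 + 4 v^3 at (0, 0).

8

The Hessian of f at 0 has rank 0. Corank 2; j^3 = (u + v)*(3*u + 2*v)^2 has shape L^2 M (L != M), so D-series; mu = 8 gives D_8.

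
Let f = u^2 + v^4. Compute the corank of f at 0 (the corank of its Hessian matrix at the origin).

Hessian at 0 has rank 1.

1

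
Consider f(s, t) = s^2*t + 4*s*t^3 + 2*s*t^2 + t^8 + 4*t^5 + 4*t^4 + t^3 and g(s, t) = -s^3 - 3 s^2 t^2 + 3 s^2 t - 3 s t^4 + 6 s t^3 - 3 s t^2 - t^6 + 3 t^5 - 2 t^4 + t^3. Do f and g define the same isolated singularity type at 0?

No.

The Hessian of f at 0 has rank 0. Corank 2; j^3 = t*(s + t)^2 has shape L^2 M (L != M), so D-series; mu = 9 gives D_9. The Hessian of g at 0 has rank 0. Corank 2; j^3 = -(s - t)^3 is a perfect cube, so E-series; the 4-jet and mu = 6 give E_6. f is D_9 but g is E_6, hence not right-equivalent.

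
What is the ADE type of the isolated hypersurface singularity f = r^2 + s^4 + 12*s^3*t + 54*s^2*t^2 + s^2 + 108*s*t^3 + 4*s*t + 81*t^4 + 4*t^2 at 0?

A3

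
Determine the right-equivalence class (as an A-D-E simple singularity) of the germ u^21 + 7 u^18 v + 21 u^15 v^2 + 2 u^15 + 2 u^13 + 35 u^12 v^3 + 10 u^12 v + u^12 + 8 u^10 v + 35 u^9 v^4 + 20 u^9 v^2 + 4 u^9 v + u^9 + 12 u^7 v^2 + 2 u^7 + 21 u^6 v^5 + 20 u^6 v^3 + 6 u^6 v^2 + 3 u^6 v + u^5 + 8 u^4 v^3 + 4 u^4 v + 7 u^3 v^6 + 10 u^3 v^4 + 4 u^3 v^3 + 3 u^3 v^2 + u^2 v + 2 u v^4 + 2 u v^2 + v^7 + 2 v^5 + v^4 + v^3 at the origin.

D_5

The Hessian of f at 0 has rank 0. Corank 2; j^3 = v*(u + v)^2 has shape L^2 M (L != M), so D-series; mu = 5 gives D_5.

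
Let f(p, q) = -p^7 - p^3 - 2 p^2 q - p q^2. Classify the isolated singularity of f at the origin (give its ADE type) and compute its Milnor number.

The Hessian of f at 0 is [[0, 0], [0, 0]] with rank 0, so corank 2. A Groebner basis of the Jacobian ideal J(f) in C{p,q} is {p*q/7 + q^6 + q^2/7, p*q^2 + q^3, p^2 + p*q}; counting standard monomials gives mu = 8. Corank 2; j^3 = -p*(p + q)^2 has shape L^2 M (L != M), so D-series; mu = 8 gives D_8.

Type D8, Milnor number mu = 8.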